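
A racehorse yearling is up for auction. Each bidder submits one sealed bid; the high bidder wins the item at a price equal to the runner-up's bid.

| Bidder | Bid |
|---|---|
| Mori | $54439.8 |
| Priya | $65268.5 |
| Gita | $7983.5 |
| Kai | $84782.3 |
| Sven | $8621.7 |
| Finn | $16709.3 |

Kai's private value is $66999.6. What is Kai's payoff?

Highest bid: Kai at $84782.3, so Kai wins.
Second-highest bid: Priya at $65268.5 — that is the price the winner pays.
Kai's payoff = value − price = $66999.6 − $65268.5 = $1731.1.

$1731.1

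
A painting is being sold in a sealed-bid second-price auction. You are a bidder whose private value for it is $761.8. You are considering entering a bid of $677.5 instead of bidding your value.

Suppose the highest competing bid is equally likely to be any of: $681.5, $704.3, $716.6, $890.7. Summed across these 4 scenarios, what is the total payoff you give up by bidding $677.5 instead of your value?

The deviation costs you only when the competing bid falls strictly between $677.5 and $761.8; elsewhere both bids give the same outcome.
$681.5: truthful payoff $80.3, deviation payoff $0 → loss $80.3.
$704.3: truthful payoff $57.5, deviation payoff $0 → loss $57.5.
$716.6: truthful payoff $45.2, deviation payoff $0 → loss $45.2.
$890.7: outcomes coincide → loss $0.
Total loss = $80.3 + $57.5 + $45.2 = $183.

$183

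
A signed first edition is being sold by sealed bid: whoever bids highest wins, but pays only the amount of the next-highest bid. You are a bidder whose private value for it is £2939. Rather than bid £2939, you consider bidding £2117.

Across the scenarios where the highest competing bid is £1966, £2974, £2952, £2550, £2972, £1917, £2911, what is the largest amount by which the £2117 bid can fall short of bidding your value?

£1966: same outcome either way → loss £0.
£2974: same outcome either way → loss £0.
£2952: same outcome either way → loss £0.
£2550: truthful gives £389, deviation gives £0 → loss £389.
£2972: same outcome either way → loss £0.
£1917: same outcome either way → loss £0.
£2911: truthful gives £28, deviation gives £0 → loss £28.
Maximum loss: £389.

£389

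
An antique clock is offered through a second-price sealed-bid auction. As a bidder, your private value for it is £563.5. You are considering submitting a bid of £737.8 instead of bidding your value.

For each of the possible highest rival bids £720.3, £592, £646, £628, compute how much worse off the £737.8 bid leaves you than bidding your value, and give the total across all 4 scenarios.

£332.3

The deviation costs you only when the competing bid falls strictly between £563.5 and £737.8; elsewhere both bids give the same outcome.
£720.3: truthful payoff £0, deviation payoff −£156.8 → loss £156.8.
£592: truthful payoff £0, deviation payoff −£28.5 → loss £28.5.
£646: truthful payoff £0, deviation payoff −£82.5 → loss £82.5.
£628: truthful payoff £0, deviation payoff −£64.5 → loss £64.5.
Total loss = £156.8 + £28.5 + £82.5 + £64.5 = £332.3.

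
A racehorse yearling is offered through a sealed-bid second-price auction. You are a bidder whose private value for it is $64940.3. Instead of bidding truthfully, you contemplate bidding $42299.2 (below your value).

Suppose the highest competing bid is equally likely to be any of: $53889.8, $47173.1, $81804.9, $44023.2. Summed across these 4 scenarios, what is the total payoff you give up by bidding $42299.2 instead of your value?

The deviation costs you only when the competing bid falls strictly between $42299.2 and $64940.3; elsewhere both bids give the same outcome.
$53889.8: truthful payoff $11050.5, deviation payoff $0 → loss $11050.5.
$47173.1: truthful payoff $17767.2, deviation payoff $0 → loss $17767.2.
$81804.9: outcomes coincide → loss $0.
$44023.2: truthful payoff $20917.1, deviation payoff $0 → loss $20917.1.
Total loss = $11050.5 + $17767.2 + $20917.1 = $49734.8.

$49734.8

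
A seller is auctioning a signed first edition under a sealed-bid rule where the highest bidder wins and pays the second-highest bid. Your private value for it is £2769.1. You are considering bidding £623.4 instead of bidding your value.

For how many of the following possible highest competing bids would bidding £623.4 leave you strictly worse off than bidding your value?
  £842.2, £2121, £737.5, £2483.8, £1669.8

The deviation hurts exactly when the highest competing bid lies strictly between £623.4 and £2769.1 — underbidding then forfeits a profitable win.
£842.2: inside the interval → strictly worse (loss £1926.9).
£2121: inside the interval → strictly worse (loss £648.1).
£737.5: inside the interval → strictly worse (loss £2031.6).
£2483.8: inside the interval → strictly worse (loss £285.3).
£1669.8: inside the interval → strictly worse (loss £1099.3).
Count: 5.

5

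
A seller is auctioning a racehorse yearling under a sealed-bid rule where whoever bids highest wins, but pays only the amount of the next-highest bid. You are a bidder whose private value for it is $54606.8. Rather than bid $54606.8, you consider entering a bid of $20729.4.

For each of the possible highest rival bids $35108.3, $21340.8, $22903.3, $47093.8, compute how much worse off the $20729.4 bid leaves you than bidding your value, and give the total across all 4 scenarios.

$91981

The deviation costs you only when the competing bid falls strictly between $20729.4 and $54606.8; elsewhere both bids give the same outcome.
$35108.3: truthful payoff $19498.5, deviation payoff $0 → loss $19498.5.
$21340.8: truthful payoff $33266, deviation payoff $0 → loss $33266.
$22903.3: truthful payoff $31703.5, deviation payoff $0 → loss $31703.5.
$47093.8: truthful payoff $7513, deviation payoff $0 → loss $7513.
Total loss = $19498.5 + $33266 + $31703.5 + $7513 = $91981.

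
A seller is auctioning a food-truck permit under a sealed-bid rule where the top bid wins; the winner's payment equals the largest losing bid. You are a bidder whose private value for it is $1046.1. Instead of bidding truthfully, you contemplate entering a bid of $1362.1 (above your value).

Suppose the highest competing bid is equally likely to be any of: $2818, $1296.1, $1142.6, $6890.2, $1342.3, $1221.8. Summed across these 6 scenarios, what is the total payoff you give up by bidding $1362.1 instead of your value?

$818.4

The deviation costs you only when the competing bid falls strictly between $1046.1 and $1362.1; elsewhere both bids give the same outcome.
$2818: outcomes coincide → loss $0.
$1296.1: truthful payoff $0, deviation payoff −$250 → loss $250.
$1142.6: truthful payoff $0, deviation payoff −$96.5 → loss $96.5.
$6890.2: outcomes coincide → loss $0.
$1342.3: truthful payoff $0, deviation payoff −$296.2 → loss $296.2.
$1221.8: truthful payoff $0, deviation payoff −$175.7 → loss $175.7.
Total loss = $250 + $96.5 + $296.2 + $175.7 = $818.4.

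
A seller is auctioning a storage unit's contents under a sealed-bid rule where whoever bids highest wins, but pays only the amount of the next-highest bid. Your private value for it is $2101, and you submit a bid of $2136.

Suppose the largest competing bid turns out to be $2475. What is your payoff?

Your bid $2136 is below the highest competing bid $2475, so you lose.
A losing bidder pays nothing and receives nothing: payoff = $0.

$0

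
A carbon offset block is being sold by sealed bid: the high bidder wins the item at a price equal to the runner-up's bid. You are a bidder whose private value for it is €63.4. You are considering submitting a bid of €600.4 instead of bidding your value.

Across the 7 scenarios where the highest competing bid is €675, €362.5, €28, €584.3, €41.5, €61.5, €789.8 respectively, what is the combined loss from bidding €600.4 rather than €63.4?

€820

The deviation costs you only when the competing bid falls strictly between €63.4 and €600.4; elsewhere both bids give the same outcome.
€675: outcomes coincide → loss €0.
€362.5: truthful payoff €0, deviation payoff −€299.1 → loss €299.1.
€28: outcomes coincide → loss €0.
€584.3: truthful payoff €0, deviation payoff −€520.9 → loss €520.9.
€41.5: outcomes coincide → loss €0.
€61.5: outcomes coincide → loss €0.
€789.8: outcomes coincide → loss €0.
Total loss = €299.1 + €520.9 = €820.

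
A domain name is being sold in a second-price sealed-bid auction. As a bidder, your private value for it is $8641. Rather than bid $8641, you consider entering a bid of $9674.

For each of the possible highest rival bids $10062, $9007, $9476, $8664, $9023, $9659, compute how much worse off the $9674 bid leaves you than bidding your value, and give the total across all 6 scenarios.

The deviation costs you only when the competing bid falls strictly between $8641 and $9674; elsewhere both bids give the same outcome.
$10062: outcomes coincide → loss $0.
$9007: truthful payoff $0, deviation payoff −$366 → loss $366.
$9476: truthful payoff $0, deviation payoff −$835 → loss $835.
$8664: truthful payoff $0, deviation payoff −$23 → loss $23.
$9023: truthful payoff $0, deviation payoff −$382 → loss $382.
$9659: truthful payoff $0, deviation payoff −$1018 → loss $1018.
Total loss = $366 + $835 + $23 + $382 + $1018 = $2624.

$2624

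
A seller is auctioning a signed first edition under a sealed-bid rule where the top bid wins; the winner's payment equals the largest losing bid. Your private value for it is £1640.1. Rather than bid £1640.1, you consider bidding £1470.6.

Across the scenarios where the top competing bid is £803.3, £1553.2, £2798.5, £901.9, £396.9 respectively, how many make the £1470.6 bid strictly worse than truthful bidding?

1

The deviation hurts exactly when the highest competing bid lies strictly between £1470.6 and £1640.1 — underbidding then forfeits a profitable win.
£803.3: below both → same outcome either way.
£1553.2: inside the interval → strictly worse (loss £86.9).
£2798.5: above both → same outcome either way.
£901.9: below both → same outcome either way.
£396.9: below both → same outcome either way.
Count: 1.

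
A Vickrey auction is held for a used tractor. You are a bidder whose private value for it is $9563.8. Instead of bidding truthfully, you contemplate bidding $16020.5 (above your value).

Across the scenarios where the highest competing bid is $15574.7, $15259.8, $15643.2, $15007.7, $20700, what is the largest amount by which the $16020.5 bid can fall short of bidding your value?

$6079.4

$15574.7: truthful gives $0, deviation gives −$6010.9 → loss $6010.9.
$15259.8: truthful gives $0, deviation gives −$5696 → loss $5696.
$15643.2: truthful gives $0, deviation gives −$6079.4 → loss $6079.4.
$15007.7: truthful gives $0, deviation gives −$5443.9 → loss $5443.9.
$20700: same outcome either way → loss $0.
Maximum loss: $6079.4.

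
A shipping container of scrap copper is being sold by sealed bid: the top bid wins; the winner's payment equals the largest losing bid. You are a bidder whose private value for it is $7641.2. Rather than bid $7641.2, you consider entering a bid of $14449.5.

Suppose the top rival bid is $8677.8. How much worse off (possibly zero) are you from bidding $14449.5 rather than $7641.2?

Bidding your value $7641.2: you lose (since $7641.2 < $8677.8). Payoff $0.
Bidding $14449.5: you win and pay $8677.8. Payoff $7641.2 − $8677.8 = −$1036.6.
The competing bid $8677.8 lies between your value and your inflated bid, so overbidding wins an item priced above your value.
Loss from deviating = $0 − (−$1036.6) = $1036.6.

$1036.6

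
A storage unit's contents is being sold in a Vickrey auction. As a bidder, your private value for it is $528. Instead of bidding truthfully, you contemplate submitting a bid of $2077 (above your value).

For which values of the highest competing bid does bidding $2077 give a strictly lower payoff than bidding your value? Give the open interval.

If the competing bid is below $528, both bids win at the same price — no difference.
If it is above $2077, both bids lose — no difference.
If it lies strictly between $528 and $2077, bidding your value loses (payoff 0) while bidding $2077 wins at a price above your value (payoff negative).
So the deviation strictly hurts on the open interval ($528, $2077).
Truthful bidding weakly dominates here: raising your bid can only win items priced above your value, and lowering it can only forfeit items priced below.

($528, $2077)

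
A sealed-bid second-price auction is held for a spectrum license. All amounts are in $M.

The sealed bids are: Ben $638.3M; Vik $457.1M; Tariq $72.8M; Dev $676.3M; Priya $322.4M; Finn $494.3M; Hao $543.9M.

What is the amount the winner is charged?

Highest bid: Dev at $676.3M, so Dev wins.
Second-highest bid: Ben at $638.3M — that is the price the winner pays.

$638.3M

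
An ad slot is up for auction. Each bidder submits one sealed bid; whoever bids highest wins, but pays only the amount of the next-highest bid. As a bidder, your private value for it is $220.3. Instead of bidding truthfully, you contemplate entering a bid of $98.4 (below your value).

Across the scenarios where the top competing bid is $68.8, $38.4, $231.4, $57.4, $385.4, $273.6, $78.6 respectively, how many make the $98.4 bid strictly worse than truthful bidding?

The deviation hurts exactly when the highest competing bid lies strictly between $98.4 and $220.3 — underbidding then forfeits a profitable win.
$68.8: below both → same outcome either way.
$38.4: below both → same outcome either way.
$231.4: above both → same outcome either way.
$57.4: below both → same outcome either way.
$385.4: above both → same outcome either way.
$273.6: above both → same outcome either way.
$78.6: below both → same outcome either way.
Count: 0.

0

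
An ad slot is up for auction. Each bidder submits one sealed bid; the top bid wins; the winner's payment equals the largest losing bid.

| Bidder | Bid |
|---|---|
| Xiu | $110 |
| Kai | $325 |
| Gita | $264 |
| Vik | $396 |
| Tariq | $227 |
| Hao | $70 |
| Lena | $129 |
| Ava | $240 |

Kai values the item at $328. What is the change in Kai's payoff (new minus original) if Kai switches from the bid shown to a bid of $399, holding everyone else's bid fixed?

The highest bid among the other bidders is $396; Kai's bid doesn't change that.
Original bid $325: Kai is not highest (top rival bid is $396); payoff $0.
Alternative bid $399: Kai is highest, pays the top rival bid $396; payoff $328 − $396 = −$68.
Change in payoff = −$68 − ($0) = −$68.

−$68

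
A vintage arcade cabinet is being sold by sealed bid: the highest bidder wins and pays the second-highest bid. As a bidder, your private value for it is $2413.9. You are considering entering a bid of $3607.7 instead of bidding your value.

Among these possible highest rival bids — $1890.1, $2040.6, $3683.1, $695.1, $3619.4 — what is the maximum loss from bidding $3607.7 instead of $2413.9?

$1890.1: same outcome either way → loss $0.
$2040.6: same outcome either way → loss $0.
$3683.1: same outcome either way → loss $0.
$695.1: same outcome either way → loss $0.
$3619.4: same outcome either way → loss $0.
Maximum loss: $0.

$0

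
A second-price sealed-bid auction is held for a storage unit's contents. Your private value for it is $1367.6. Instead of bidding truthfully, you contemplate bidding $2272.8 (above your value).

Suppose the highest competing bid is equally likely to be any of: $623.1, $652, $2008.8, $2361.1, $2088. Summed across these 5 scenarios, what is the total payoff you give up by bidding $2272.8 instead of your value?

The deviation costs you only when the competing bid falls strictly between $1367.6 and $2272.8; elsewhere both bids give the same outcome.
$623.1: outcomes coincide → loss $0.
$652: outcomes coincide → loss $0.
$2008.8: truthful payoff $0, deviation payoff −$641.2 → loss $641.2.
$2361.1: outcomes coincide → loss $0.
$2088: truthful payoff $0, deviation payoff −$720.4 → loss $720.4.
Total loss = $641.2 + $720.4 = $1361.6.
Because the price is fixed by the runner-up's bid, deviating from your value can only change a good outcome into a bad one — never the reverse.

$1361.6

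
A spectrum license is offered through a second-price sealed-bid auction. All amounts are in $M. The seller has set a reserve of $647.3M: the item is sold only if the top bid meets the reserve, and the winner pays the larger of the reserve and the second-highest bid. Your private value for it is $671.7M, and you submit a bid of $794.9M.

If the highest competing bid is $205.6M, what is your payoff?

Your bid $794.9M is the highest and exceeds the reserve.
Price = max(second-highest bid, reserve) = max($205.6M, $647.3M) = $647.3M.
Payoff = $671.7M − $647.3M = $24.4M.

$24.4M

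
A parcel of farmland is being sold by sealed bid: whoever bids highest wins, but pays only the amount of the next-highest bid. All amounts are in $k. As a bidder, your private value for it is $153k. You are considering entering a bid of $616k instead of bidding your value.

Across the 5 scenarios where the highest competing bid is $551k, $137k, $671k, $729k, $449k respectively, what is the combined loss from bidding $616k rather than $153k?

The deviation costs you only when the competing bid falls strictly between $153k and $616k; elsewhere both bids give the same outcome.
$551k: truthful payoff $0k, deviation payoff −$398k → loss $398k.
$137k: outcomes coincide → loss $0k.
$671k: outcomes coincide → loss $0k.
$729k: outcomes coincide → loss $0k.
$449k: truthful payoff $0k, deviation payoff −$296k → loss $296k.
Total loss = $398k + $296k = $694k.

$694k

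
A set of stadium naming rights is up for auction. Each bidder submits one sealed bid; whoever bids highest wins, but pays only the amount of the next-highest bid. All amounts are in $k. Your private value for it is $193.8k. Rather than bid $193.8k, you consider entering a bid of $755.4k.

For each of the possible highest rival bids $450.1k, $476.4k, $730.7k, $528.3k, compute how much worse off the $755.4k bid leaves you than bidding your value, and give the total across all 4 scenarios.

$1410.3k

The deviation costs you only when the competing bid falls strictly between $193.8k and $755.4k; elsewhere both bids give the same outcome.
$450.1k: truthful payoff $0k, deviation payoff −$256.3k → loss $256.3k.
$476.4k: truthful payoff $0k, deviation payoff −$282.6k → loss $282.6k.
$730.7k: truthful payoff $0k, deviation payoff −$536.9k → loss $536.9k.
$528.3k: truthful payoff $0k, deviation payoff −$334.5k → loss $334.5k.
Total loss = $256.3k + $282.6k + $536.9k + $334.5k = $1410.3k.
Because the price is fixed by the runner-up's bid, deviating from your value can only change a good outcome into a bad one — never the reverse.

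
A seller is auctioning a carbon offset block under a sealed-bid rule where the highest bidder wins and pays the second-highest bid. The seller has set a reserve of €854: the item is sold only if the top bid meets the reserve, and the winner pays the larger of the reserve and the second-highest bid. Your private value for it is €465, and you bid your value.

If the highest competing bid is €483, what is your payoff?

€0

Your bid €465 is below the highest competing bid €483, so you lose. Payoff €0.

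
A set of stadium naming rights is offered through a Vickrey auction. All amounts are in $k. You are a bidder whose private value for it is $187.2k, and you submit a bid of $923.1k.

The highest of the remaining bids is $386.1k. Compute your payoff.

Your bid $923.1k exceeds the highest competing bid $386.1k, so you win.
In a second-price auction the winner pays the second-highest bid, $386.1k.
Payoff = value − price = $187.2k − $386.1k = −$198.9k.

−$198.9k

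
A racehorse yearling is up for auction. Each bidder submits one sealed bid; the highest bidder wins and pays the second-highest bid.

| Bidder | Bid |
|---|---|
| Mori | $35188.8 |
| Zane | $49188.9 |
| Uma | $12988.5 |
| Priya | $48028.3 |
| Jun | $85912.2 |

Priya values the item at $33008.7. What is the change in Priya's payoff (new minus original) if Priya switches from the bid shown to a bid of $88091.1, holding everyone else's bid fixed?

−$52903.5

The highest bid among the other bidders is $85912.2; Priya's bid doesn't change that.
Original bid $48028.3: Priya is not highest (top rival bid is $85912.2); payoff $0.
Alternative bid $88091.1: Priya is highest, pays the top rival bid $85912.2; payoff $33008.7 − $85912.2 = −$52903.5.
Change in payoff = −$52903.5 − ($0) = −$52903.5.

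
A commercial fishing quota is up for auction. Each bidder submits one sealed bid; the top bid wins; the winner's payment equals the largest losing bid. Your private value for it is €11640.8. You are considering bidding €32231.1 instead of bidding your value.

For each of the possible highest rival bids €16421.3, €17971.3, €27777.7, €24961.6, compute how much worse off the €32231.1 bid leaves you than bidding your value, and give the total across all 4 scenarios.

€40568.7

The deviation costs you only when the competing bid falls strictly between €11640.8 and €32231.1; elsewhere both bids give the same outcome.
€16421.3: truthful payoff €0, deviation payoff −€4780.5 → loss €4780.5.
€17971.3: truthful payoff €0, deviation payoff −€6330.5 → loss €6330.5.
€27777.7: truthful payoff €0, deviation payoff −€16136.9 → loss €16136.9.
€24961.6: truthful payoff €0, deviation payoff −€13320.8 → loss €13320.8.
Total loss = €4780.5 + €6330.5 + €16136.9 + €13320.8 = €40568.7.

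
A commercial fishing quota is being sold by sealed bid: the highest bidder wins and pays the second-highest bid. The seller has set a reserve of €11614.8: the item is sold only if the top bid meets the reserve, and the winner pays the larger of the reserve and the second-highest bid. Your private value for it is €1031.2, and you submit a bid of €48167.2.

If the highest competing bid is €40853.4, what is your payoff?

Your bid €48167.2 is the highest and exceeds the reserve.
Price = max(second-highest bid, reserve) = max(€40853.4, €11614.8) = €40853.4.
Payoff = €1031.2 − €40853.4 = −€39822.2.

−€39822.2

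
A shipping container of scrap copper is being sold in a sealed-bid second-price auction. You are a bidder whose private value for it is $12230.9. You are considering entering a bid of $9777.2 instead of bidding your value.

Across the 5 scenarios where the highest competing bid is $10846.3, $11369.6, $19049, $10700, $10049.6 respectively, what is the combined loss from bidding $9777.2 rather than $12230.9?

The deviation costs you only when the competing bid falls strictly between $9777.2 and $12230.9; elsewhere both bids give the same outcome.
$10846.3: truthful payoff $1384.6, deviation payoff $0 → loss $1384.6.
$11369.6: truthful payoff $861.3, deviation payoff $0 → loss $861.3.
$19049: outcomes coincide → loss $0.
$10700: truthful payoff $1530.9, deviation payoff $0 → loss $1530.9.
$10049.6: truthful payoff $2181.3, deviation payoff $0 → loss $2181.3.
Total loss = $1384.6 + $861.3 + $1530.9 + $2181.3 = $5958.1.
Because the price is fixed by the runner-up's bid, deviating from your value can only change a good outcome into a bad one — never the reverse.

$5958.1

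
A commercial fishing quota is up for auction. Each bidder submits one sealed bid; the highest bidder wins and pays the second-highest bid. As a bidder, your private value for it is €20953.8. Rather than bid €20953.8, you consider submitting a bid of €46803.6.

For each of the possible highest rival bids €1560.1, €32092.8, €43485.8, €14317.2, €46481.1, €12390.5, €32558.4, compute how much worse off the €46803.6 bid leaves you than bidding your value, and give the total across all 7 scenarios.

€70802.9

The deviation costs you only when the competing bid falls strictly between €20953.8 and €46803.6; elsewhere both bids give the same outcome.
€1560.1: outcomes coincide → loss €0.
€32092.8: truthful payoff €0, deviation payoff −€11139 → loss €11139.
€43485.8: truthful payoff €0, deviation payoff −€22532 → loss €22532.
€14317.2: outcomes coincide → loss €0.
€46481.1: truthful payoff €0, deviation payoff −€25527.3 → loss €25527.3.
€12390.5: outcomes coincide → loss €0.
€32558.4: truthful payoff €0, deviation payoff −€11604.6 → loss €11604.6.
Total loss = €11139 + €22532 + €25527.3 + €11604.6 = €70802.9.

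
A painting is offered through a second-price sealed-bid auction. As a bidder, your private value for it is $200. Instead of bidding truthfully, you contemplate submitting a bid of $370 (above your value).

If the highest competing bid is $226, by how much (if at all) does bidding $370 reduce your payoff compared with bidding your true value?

$26

Bidding your value $200: you lose (since $200 < $226). Payoff $0.
Bidding $370: you win and pay $226. Payoff $200 − $226 = −$26.
The competing bid $226 lies between your value and your inflated bid, so overbidding wins an item priced above your value.
Loss from deviating = $0 − (−$26) = $26.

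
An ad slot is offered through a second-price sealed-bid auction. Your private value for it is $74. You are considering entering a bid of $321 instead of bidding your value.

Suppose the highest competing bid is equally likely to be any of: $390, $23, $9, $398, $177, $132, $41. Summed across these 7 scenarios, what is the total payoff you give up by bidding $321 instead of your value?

The deviation costs you only when the competing bid falls strictly between $74 and $321; elsewhere both bids give the same outcome.
$390: outcomes coincide → loss $0.
$23: outcomes coincide → loss $0.
$9: outcomes coincide → loss $0.
$398: outcomes coincide → loss $0.
$177: truthful payoff $0, deviation payoff −$103 → loss $103.
$132: truthful payoff $0, deviation payoff −$58 → loss $58.
$41: outcomes coincide → loss $0.
Total loss = $103 + $58 = $161.

$161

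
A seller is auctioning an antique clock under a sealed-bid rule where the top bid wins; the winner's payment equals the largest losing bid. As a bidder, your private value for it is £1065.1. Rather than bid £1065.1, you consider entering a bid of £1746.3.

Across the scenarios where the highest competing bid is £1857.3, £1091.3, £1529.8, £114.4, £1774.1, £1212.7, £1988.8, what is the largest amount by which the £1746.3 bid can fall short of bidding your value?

£464.7

£1857.3: same outcome either way → loss £0.
£1091.3: truthful gives £0, deviation gives −£26.2 → loss £26.2.
£1529.8: truthful gives £0, deviation gives −£464.7 → loss £464.7.
£114.4: same outcome either way → loss £0.
£1774.1: same outcome either way → loss £0.
£1212.7: truthful gives £0, deviation gives −£147.6 → loss £147.6.
£1988.8: same outcome either way → loss £0.
Maximum loss: £464.7.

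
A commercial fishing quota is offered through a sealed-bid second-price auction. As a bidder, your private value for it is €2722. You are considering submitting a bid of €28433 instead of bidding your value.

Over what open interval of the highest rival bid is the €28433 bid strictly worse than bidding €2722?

(€2722, €28433)

If the competing bid is below €2722, both bids win at the same price — no difference.
If it is above €28433, both bids lose — no difference.
If it lies strictly between €2722 and €28433, bidding your value loses (payoff 0) while bidding €28433 wins at a price above your value (payoff negative).
So the deviation strictly hurts on the open interval (€2722, €28433).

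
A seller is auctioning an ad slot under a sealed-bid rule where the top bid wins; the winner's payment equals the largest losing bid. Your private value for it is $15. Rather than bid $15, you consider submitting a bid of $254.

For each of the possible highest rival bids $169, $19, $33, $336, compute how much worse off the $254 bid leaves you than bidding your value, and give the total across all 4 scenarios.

The deviation costs you only when the competing bid falls strictly between $15 and $254; elsewhere both bids give the same outcome.
$169: truthful payoff $0, deviation payoff −$154 → loss $154.
$19: truthful payoff $0, deviation payoff −$4 → loss $4.
$33: truthful payoff $0, deviation payoff −$18 → loss $18.
$336: outcomes coincide → loss $0.
Total loss = $154 + $4 + $18 = $176.
Because the price is fixed by the runner-up's bid, deviating from your value can only change a good outcome into a bad one — never the reverse.

$176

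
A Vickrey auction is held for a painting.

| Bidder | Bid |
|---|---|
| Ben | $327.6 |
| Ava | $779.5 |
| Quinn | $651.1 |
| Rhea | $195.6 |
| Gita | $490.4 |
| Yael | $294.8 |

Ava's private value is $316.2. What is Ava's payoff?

Highest bid: Ava at $779.5, so Ava wins.
Second-highest bid: Quinn at $651.1 — that is the price the winner pays.
Ava's payoff = value − price = $316.2 − $651.1 = −$334.9.

−$334.9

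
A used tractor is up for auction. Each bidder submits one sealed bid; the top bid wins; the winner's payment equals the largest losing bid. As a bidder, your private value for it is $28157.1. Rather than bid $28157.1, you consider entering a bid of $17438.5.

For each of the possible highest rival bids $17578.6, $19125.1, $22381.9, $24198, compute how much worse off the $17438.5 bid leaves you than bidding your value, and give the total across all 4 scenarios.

$29344.8

The deviation costs you only when the competing bid falls strictly between $17438.5 and $28157.1; elsewhere both bids give the same outcome.
$17578.6: truthful payoff $10578.5, deviation payoff $0 → loss $10578.5.
$19125.1: truthful payoff $9032, deviation payoff $0 → loss $9032.
$22381.9: truthful payoff $5775.2, deviation payoff $0 → loss $5775.2.
$24198: truthful payoff $3959.1, deviation payoff $0 → loss $3959.1.
Total loss = $10578.5 + $9032 + $5775.2 + $3959.1 = $29344.8.
In a second-price auction your bid sets only whether you win, not what you pay, so bidding your true value is weakly dominant.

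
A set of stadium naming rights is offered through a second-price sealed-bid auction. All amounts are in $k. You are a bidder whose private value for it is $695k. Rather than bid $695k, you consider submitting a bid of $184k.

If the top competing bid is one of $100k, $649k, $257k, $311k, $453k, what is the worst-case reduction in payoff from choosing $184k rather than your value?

$438k

$100k: same outcome either way → loss $0k.
$649k: truthful gives $46k, deviation gives $0k → loss $46k.
$257k: truthful gives $438k, deviation gives $0k → loss $438k.
$311k: truthful gives $384k, deviation gives $0k → loss $384k.
$453k: truthful gives $242k, deviation gives $0k → loss $242k.
Maximum loss: $438k.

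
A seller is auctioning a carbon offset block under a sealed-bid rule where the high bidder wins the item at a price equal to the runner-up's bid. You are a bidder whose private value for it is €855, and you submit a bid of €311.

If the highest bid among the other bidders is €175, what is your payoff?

Your bid €311 exceeds the highest competing bid €175, so you win.
In a second-price auction the winner pays the second-highest bid, €175.
Payoff = value − price = €855 − €175 = €680.

€680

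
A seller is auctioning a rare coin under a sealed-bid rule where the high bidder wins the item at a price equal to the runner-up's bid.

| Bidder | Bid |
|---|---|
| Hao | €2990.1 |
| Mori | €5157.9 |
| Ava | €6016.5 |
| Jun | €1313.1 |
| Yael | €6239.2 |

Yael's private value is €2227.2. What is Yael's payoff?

−€3789.3

Highest bid: Yael at €6239.2, so Yael wins.
Second-highest bid: Ava at €6016.5 — that is the price the winner pays.
Yael's payoff = value − price = €2227.2 − €6016.5 = −€3789.3.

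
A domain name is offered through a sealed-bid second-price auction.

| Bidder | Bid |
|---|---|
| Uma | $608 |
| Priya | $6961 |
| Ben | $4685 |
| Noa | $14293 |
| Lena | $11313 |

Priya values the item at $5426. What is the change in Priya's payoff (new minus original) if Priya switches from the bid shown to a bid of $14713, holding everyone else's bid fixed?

The highest bid among the other bidders is $14293; Priya's bid doesn't change that.
Original bid $6961: Priya is not highest (top rival bid is $14293); payoff $0.
Alternative bid $14713: Priya is highest, pays the top rival bid $14293; payoff $5426 − $14293 = −$8867.
Change in payoff = −$8867 − ($0) = −$8867.

−$8867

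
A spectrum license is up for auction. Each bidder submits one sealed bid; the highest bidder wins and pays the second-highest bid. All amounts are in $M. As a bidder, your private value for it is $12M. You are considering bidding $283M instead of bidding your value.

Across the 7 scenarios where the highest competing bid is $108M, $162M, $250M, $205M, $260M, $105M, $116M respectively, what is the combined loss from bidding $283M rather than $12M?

The deviation costs you only when the competing bid falls strictly between $12M and $283M; elsewhere both bids give the same outcome.
$108M: truthful payoff $0M, deviation payoff −$96M → loss $96M.
$162M: truthful payoff $0M, deviation payoff −$150M → loss $150M.
$250M: truthful payoff $0M, deviation payoff −$238M → loss $238M.
$205M: truthful payoff $0M, deviation payoff −$193M → loss $193M.
$260M: truthful payoff $0M, deviation payoff −$248M → loss $248M.
$105M: truthful payoff $0M, deviation payoff −$93M → loss $93M.
$116M: truthful payoff $0M, deviation payoff −$104M → loss $104M.
Total loss = $96M + $150M + $238M + $193M + $248M + $93M + $104M = $1122M.

$1122M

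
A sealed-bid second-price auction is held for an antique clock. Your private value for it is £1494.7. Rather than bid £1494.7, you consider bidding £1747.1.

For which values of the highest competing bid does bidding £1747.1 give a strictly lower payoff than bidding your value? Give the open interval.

(£1494.7, £1747.1)

If the competing bid is below £1494.7, both bids win at the same price — no difference.
If it is above £1747.1, both bids lose — no difference.
If it lies strictly between £1494.7 and £1747.1, bidding your value loses (payoff 0) while bidding £1747.1 wins at a price above your value (payoff negative).
So the deviation strictly hurts on the open interval (£1494.7, £1747.1).
Because the price is fixed by the runner-up's bid, deviating from your value can only change a good outcome into a bad one — never the reverse.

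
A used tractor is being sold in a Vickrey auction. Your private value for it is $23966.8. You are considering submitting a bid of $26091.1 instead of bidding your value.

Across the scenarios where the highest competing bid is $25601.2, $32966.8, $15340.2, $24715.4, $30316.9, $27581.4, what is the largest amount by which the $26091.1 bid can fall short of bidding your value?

$1634.4

$25601.2: truthful gives $0, deviation gives −$1634.4 → loss $1634.4.
$32966.8: same outcome either way → loss $0.
$15340.2: same outcome either way → loss $0.
$24715.4: truthful gives $0, deviation gives −$748.6 → loss $748.6.
$30316.9: same outcome either way → loss $0.
$27581.4: same outcome either way → loss $0.
Maximum loss: $1634.4.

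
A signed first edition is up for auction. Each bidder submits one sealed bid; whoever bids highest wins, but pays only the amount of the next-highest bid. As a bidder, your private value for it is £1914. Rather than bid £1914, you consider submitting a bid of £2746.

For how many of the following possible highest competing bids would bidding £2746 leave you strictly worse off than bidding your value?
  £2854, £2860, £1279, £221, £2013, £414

1

The deviation hurts exactly when the highest competing bid lies strictly between £1914 and £2746 — overbidding then wins at a price above your value.
£2854: above both → same outcome either way.
£2860: above both → same outcome either way.
£1279: below both → same outcome either way.
£221: below both → same outcome either way.
£2013: inside the interval → strictly worse (loss £99).
£414: below both → same outcome either way.
Count: 1.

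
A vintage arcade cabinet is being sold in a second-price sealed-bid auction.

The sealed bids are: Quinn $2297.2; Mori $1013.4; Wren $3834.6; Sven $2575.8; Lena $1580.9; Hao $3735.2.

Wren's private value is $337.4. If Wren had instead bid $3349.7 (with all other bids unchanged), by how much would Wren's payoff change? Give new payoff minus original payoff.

$3397.8

The highest bid among the other bidders is $3735.2; Wren's bid doesn't change that.
Original bid $3834.6: Wren is highest, pays the top rival bid $3735.2; payoff $337.4 − $3735.2 = −$3397.8.
Alternative bid $3349.7: Wren is not highest (top rival bid is $3735.2); payoff $0.
Change in payoff = $0 − (−$3397.8) = $3397.8.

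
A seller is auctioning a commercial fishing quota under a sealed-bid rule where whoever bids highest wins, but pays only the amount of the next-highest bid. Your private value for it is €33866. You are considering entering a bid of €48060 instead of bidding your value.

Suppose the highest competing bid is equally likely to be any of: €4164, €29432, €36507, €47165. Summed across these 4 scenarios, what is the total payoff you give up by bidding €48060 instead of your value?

The deviation costs you only when the competing bid falls strictly between €33866 and €48060; elsewhere both bids give the same outcome.
€4164: outcomes coincide → loss €0.
€29432: outcomes coincide → loss €0.
€36507: truthful payoff €0, deviation payoff −€2641 → loss €2641.
€47165: truthful payoff €0, deviation payoff −€13299 → loss €13299.
Total loss = €2641 + €13299 = €15940.

€15940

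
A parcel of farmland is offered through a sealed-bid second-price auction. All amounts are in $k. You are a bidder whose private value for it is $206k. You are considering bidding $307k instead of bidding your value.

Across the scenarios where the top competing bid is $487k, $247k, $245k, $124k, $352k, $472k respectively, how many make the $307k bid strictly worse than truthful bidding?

2

The deviation hurts exactly when the highest competing bid lies strictly between $206k and $307k — overbidding then wins at a price above your value.
$487k: above both → same outcome either way.
$247k: inside the interval → strictly worse (loss $41k).
$245k: inside the interval → strictly worse (loss $39k).
$124k: below both → same outcome either way.
$352k: above both → same outcome either way.
$472k: above both → same outcome either way.
Count: 2.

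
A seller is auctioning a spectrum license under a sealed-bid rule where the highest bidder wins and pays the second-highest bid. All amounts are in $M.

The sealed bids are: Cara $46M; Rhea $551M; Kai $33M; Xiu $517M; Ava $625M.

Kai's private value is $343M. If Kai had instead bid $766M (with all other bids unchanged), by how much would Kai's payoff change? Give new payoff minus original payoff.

−$282M

The highest bid among the other bidders is $625M; Kai's bid doesn't change that.
Original bid $33M: Kai is not highest (top rival bid is $625M); payoff $0M.
Alternative bid $766M: Kai is highest, pays the top rival bid $625M; payoff $343M − $625M = −$282M.
Change in payoff = −$282M − ($0M) = −$282M.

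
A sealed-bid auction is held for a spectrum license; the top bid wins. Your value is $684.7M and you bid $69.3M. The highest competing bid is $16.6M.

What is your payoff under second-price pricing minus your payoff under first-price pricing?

You have the highest bid, so you win under either rule.
Second-price: pay $16.6M → payoff $668.1M.
First-price: pay your own bid $69.3M → payoff $615.4M.
Difference = $668.1M − ($615.4M) = $52.7M.

$52.7M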